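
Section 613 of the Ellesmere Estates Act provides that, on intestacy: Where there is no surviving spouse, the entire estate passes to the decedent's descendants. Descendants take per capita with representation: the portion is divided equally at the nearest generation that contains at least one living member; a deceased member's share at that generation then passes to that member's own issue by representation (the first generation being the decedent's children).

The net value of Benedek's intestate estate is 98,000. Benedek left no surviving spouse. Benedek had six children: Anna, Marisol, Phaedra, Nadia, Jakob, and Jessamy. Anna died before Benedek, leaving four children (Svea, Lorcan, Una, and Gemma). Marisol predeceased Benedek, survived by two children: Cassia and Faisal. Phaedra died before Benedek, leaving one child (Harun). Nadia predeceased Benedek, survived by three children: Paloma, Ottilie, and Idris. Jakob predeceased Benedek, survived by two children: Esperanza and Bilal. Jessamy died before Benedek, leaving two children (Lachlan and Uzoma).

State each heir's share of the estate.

The entire 98,000 passes to the descendants.
No child survives, so the initial division is made at the grandchildren's generation.
That amount (98,000) is divided into 14 shares of 7,000: Svea, Lorcan, Una, Gemma, Cassia, Faisal, Harun, Paloma, Ottilie, Idris, Esperanza, Bilal, Lachlan, and Uzoma each take 7,000.

Svea: 7,000; Lorcan: 7,000; Una: 7,000; Gemma: 7,000; Cassia: 7,000; Faisal: 7,000; Harun: 7,000; Paloma: 7,000; Ottilie: 7,000; Idris: 7,000; Esperanza: 7,000; Bilal: 7,000; Lachlan: 7,000; Uzoma: 7,000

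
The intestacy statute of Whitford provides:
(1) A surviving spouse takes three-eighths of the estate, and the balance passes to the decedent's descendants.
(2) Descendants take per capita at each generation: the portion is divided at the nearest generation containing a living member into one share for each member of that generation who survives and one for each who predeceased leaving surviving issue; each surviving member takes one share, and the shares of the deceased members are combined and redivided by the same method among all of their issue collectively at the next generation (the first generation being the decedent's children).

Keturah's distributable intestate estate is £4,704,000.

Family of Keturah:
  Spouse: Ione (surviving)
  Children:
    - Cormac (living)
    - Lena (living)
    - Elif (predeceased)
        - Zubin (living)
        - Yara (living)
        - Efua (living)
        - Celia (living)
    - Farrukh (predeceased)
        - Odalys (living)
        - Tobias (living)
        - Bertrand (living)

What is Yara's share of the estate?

Yara receives £210,000.

Ione takes three-eighths of £4,704,000 = £1,764,000. The remaining £2,940,000 passes to the descendants.
The descendants' portion (£2,940,000) is divided at the children's generation into 4 shares of £735,000. Cormac and Lena each take £735,000. The 2 shares of the deceased (Elif and Farrukh) are combined into a pool of £1,470,000.
That pool (£1,470,000) is divided at the grandchildren's generation equally among Zubin, Yara, Efua, Celia, Odalys, Tobias, and Bertrand: £210,000 each.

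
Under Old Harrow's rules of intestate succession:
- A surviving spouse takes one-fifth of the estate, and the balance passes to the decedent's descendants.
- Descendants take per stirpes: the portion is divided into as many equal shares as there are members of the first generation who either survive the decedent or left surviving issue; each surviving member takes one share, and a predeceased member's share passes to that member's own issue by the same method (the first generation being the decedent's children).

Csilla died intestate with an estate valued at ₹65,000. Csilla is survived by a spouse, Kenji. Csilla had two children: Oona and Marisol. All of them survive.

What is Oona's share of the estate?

Kenji takes one-fifth of ₹65,000 = ₹13,000. The remaining ₹52,000 passes to the descendants.
The descendants' portion (₹52,000) is divided into 2 shares of ₹26,000: Oona and Marisol each take ₹26,000.

Oona receives ₹26,000.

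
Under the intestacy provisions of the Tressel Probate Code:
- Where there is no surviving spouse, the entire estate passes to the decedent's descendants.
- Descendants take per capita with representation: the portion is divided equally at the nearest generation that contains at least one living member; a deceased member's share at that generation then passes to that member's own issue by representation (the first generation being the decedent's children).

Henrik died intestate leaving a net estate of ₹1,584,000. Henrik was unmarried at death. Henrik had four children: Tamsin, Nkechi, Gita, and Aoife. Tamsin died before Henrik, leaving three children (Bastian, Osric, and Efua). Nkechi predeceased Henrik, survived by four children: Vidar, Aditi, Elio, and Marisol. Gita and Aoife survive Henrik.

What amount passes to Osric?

The entire ₹1,584,000 passes to the descendants.
That amount (₹1,584,000) is divided into 4 shares of ₹396,000: Gita and Aoife each take ₹396,000; Tamsin's ₹396,000 share passes to Tamsin's issue; Nkechi's ₹396,000 share passes to Nkechi's issue.
Tamsin's share (₹396,000) is divided into 3 shares of ₹132,000: Bastian, Osric, and Efua each take ₹132,000.
Nkechi's share (₹396,000) is divided into 4 shares of ₹99,000: Vidar, Aditi, Elio, and Marisol each take ₹99,000.

Osric receives ₹132,000.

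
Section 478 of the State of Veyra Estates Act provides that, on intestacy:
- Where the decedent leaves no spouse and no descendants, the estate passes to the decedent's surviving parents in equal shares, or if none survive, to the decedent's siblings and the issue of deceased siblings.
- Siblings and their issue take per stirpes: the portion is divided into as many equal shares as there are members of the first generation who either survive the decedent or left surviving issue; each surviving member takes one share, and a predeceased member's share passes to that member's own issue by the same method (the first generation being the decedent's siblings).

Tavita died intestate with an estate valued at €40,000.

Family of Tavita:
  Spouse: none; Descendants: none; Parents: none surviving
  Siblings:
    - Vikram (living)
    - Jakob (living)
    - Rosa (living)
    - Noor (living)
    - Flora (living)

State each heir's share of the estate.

The entire €40,000 passes to the siblings and their issue.
That amount (€40,000) is divided into 5 shares of €8,000: Vikram, Jakob, Rosa, Noor, and Flora each take €8,000.

Vikram: €8,000; Jakob: €8,000; Rosa: €8,000; Noor: €8,000; Flora: €8,000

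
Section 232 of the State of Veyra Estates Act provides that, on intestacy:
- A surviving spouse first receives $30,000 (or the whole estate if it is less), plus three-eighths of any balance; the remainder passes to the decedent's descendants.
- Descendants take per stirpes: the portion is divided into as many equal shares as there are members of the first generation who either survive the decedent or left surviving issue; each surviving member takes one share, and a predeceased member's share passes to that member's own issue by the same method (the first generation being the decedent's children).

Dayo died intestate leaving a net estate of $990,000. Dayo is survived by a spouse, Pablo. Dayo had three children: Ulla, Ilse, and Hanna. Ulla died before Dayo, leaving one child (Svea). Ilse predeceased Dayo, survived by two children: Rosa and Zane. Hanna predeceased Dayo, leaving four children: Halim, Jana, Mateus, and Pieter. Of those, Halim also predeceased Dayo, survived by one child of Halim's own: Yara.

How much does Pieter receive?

Pieter receives $50,000.

Pablo first takes $30,000, leaving a balance of $960,000. Pablo then takes three-eighths of the balance ($360,000), for a total of $390,000. The remaining $600,000 passes to the descendants.
The descendants' portion ($600,000) is divided into 3 shares of $200,000: Ulla's $200,000 share passes to Ulla's issue; Ilse's $200,000 share passes to Ilse's issue; Hanna's $200,000 share passes to Hanna's issue.
Ulla's share ($200,000) passes entirely to Svea.
Ilse's share ($200,000) is divided into 2 shares of $100,000: Rosa and Zane each take $100,000.
Hanna's share ($200,000) is divided into 4 shares of $50,000: Jana, Mateus, and Pieter each take $50,000; Halim's $50,000 share passes to Halim's issue.
Halim's share ($50,000) passes entirely to Yara.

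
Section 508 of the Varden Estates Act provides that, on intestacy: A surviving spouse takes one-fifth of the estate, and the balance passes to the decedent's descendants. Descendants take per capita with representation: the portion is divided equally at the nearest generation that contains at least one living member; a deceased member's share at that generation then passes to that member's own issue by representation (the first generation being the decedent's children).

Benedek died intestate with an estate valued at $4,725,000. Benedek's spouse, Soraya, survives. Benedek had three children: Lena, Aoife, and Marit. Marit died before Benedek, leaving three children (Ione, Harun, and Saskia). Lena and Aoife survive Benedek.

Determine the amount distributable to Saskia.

Soraya takes one-fifth of $4,725,000 = $945,000. The remaining $3,780,000 passes to the descendants.
The descendants' portion ($3,780,000) is divided into 3 shares of $1,260,000: Lena and Aoife each take $1,260,000; Marit's $1,260,000 share passes to Marit's issue.
Marit's share ($1,260,000) is divided into 3 shares of $420,000: Ione, Harun, and Saskia each take $420,000.

Saskia receives $420,000.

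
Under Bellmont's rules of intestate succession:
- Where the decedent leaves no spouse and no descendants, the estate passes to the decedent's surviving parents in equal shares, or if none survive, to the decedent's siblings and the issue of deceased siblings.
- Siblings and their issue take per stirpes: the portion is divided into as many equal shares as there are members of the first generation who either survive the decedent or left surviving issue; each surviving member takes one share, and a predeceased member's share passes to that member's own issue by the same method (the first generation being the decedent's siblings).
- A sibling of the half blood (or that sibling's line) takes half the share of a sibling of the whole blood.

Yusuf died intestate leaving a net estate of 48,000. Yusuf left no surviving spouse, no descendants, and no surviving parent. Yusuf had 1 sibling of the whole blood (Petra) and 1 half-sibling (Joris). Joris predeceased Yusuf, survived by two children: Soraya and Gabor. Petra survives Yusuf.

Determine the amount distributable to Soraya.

Soraya receives 8,000.

The entire 48,000 passes to the siblings and their issue.
Counting each half-blood sibling's line as half a unit, there are 3/2 units in 48,000, so one unit is 32,000. Whole-blood lines (Petra) take 32,000 each; half-blood lines (Joris) take 16,000 each.
Joris's share (16,000) is divided into 2 shares of 8,000: Soraya and Gabor each take 8,000.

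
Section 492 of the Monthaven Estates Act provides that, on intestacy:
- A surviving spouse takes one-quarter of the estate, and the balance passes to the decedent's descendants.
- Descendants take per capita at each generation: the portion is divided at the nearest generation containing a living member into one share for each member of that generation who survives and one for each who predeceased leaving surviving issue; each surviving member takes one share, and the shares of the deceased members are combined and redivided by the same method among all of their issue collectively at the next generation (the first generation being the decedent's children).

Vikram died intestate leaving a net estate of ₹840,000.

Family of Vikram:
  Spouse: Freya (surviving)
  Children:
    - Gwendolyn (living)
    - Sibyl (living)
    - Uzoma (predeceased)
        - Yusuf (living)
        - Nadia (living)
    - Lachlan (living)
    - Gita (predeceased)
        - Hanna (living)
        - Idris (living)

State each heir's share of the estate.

Freya takes one-quarter of ₹840,000 = ₹210,000. The remaining ₹630,000 passes to the descendants.
The descendants' portion (₹630,000) is divided at the children's generation into 5 shares of ₹126,000. Gwendolyn, Sibyl, and Lachlan each take ₹126,000. The 2 shares of the deceased (Uzoma and Gita) are combined into a pool of ₹252,000.
That pool (₹252,000) is divided at the grandchildren's generation equally among Yusuf, Nadia, Hanna, and Idris: ₹63,000 each.

Freya: ₹210,000; Gwendolyn: ₹126,000; Sibyl: ₹126,000; Yusuf: ₹63,000; Nadia: ₹63,000; Lachlan: ₹126,000; Hanna: ₹63,000; Idris: ₹63,000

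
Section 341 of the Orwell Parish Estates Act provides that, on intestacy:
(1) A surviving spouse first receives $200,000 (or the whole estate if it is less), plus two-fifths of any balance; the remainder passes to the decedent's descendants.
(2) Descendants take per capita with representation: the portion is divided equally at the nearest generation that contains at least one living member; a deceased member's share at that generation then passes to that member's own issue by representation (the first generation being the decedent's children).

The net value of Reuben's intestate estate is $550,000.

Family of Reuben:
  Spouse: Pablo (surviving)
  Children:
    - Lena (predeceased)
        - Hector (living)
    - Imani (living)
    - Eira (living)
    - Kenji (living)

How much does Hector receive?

Hector receives $52,500.

Pablo first takes $200,000, leaving a balance of $350,000. Pablo then takes two-fifths of the balance ($140,000), for a total of $340,000. The remaining $210,000 passes to the descendants.
The descendants' portion ($210,000) is divided into 4 shares of $52,500: Imani, Eira, and Kenji each take $52,500; Lena's $52,500 share passes to Lena's issue.
Lena's share ($52,500) passes entirely to Hector.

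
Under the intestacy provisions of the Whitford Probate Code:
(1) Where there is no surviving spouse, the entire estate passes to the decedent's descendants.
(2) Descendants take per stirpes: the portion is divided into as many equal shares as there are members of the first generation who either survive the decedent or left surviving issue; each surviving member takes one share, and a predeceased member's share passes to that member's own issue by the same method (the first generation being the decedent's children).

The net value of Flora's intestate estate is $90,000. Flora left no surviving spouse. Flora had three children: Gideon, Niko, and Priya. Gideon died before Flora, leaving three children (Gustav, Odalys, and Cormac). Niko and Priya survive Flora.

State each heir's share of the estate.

Gustav: $10,000; Odalys: $10,000; Cormac: $10,000; Niko: $30,000; Priya: $30,000

The entire $90,000 passes to the descendants.
That amount ($90,000) is divided into 3 shares of $30,000: Niko and Priya each take $30,000; Gideon's $30,000 share passes to Gideon's issue.
Gideon's share ($30,000) is divided into 3 shares of $10,000: Gustav, Odalys, and Cormac each take $10,000.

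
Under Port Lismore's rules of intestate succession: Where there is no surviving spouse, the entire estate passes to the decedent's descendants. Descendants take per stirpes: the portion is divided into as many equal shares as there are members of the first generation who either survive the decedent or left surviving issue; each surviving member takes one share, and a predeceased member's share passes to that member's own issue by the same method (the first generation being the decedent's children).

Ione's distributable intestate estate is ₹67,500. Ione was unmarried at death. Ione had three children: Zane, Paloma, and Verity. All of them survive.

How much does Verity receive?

The entire ₹67,500 passes to the descendants.
That amount (₹67,500) is divided into 3 shares of ₹22,500: Zane, Paloma, and Verity each take ₹22,500.

Verity receives ₹22,500.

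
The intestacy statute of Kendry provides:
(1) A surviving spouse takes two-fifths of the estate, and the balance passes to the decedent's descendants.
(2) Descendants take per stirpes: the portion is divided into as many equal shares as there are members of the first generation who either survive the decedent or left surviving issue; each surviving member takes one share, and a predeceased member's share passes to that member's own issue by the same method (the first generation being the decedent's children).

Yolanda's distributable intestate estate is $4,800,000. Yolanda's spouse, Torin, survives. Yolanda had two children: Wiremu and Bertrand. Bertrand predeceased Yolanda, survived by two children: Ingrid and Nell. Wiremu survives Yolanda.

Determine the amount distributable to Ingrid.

Torin takes two-fifths of $4,800,000 = $1,920,000. The remaining $2,880,000 passes to the descendants.
The descendants' portion ($2,880,000) is divided into 2 shares of $1,440,000: Wiremu takes $1,440,000; Bertrand's $1,440,000 share passes to Bertrand's issue.
Bertrand's share ($1,440,000) is divided into 2 shares of $720,000: Ingrid and Nell each take $720,000.

Ingrid receives $720,000.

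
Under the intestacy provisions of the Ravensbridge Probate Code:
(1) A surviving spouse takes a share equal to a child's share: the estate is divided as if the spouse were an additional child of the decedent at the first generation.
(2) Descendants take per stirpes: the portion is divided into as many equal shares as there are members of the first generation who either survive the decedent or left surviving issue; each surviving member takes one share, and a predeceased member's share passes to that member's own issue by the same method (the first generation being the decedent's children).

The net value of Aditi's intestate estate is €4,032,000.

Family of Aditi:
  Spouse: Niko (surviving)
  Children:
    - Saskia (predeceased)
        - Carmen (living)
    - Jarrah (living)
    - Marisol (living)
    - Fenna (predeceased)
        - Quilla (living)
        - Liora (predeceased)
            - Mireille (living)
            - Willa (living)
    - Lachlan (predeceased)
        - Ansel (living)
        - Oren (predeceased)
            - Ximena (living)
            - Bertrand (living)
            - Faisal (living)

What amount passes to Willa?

The spouse counts as an additional share at the children's level, so there are 6 primary shares of €672,000. Niko takes one such share (€672,000).
The children's combined portion (€3,360,000) is divided into 5 shares of €672,000: Jarrah and Marisol each take €672,000; Saskia's €672,000 share passes to Saskia's issue; Fenna's €672,000 share passes to Fenna's issue; Lachlan's €672,000 share passes to Lachlan's issue.
Saskia's share (€672,000) passes entirely to Carmen.
Fenna's share (€672,000) is divided into 2 shares of €336,000: Quilla takes €336,000; Liora's €336,000 share passes to Liora's issue.
Liora's share (€336,000) is divided into 2 shares of €168,000: Mireille and Willa each take €168,000.
Lachlan's share (€672,000) is divided into 2 shares of €336,000: Ansel takes €336,000; Oren's €336,000 share passes to Oren's issue.
Oren's share (€336,000) is divided into 3 shares of €112,000: Ximena, Bertrand, and Faisal each take €112,000.

Willa receives €168,000.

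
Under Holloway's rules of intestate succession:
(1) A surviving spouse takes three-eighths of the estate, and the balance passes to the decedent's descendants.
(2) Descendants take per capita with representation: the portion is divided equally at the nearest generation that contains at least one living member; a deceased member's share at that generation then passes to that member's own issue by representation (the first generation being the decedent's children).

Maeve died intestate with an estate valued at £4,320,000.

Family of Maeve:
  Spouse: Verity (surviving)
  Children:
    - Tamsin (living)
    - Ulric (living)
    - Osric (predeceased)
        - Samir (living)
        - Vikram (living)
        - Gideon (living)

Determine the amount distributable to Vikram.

Vikram receives £300,000.

Verity takes three-eighths of £4,320,000 = £1,620,000. The remaining £2,700,000 passes to the descendants.
The descendants' portion (£2,700,000) is divided into 3 shares of £900,000: Tamsin and Ulric each take £900,000; Osric's £900,000 share passes to Osric's issue.
Osric's share (£900,000) is divided into 3 shares of £300,000: Samir, Vikram, and Gideon each take £300,000.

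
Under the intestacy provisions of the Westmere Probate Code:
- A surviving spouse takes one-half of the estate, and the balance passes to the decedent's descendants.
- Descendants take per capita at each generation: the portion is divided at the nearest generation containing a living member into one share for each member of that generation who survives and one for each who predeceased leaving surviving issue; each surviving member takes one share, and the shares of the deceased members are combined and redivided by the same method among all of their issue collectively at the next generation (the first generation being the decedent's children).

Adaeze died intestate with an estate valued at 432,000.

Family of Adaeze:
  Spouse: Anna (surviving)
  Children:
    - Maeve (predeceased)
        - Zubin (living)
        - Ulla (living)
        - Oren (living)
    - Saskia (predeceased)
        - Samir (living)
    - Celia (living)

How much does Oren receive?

Anna takes one-half of 432,000 = 216,000. The remaining 216,000 passes to the descendants.
The descendants' portion (216,000) is divided at the children's generation into 3 shares of 72,000. Celia takes 72,000. The 2 shares of the deceased (Maeve and Saskia) are combined into a pool of 144,000.
That pool (144,000) is divided at the grandchildren's generation equally among Zubin, Ulla, Oren, and Samir: 36,000 each.

Oren receives 36,000.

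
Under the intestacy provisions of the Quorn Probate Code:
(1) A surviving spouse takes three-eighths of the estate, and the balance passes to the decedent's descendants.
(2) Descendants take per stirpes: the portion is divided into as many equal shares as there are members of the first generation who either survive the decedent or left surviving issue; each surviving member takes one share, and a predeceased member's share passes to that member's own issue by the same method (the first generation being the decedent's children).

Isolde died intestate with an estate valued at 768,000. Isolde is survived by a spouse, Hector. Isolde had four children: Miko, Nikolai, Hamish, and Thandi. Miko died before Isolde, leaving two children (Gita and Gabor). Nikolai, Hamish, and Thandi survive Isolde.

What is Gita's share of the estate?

Hector takes three-eighths of 768,000 = 288,000. The remaining 480,000 passes to the descendants.
The descendants' portion (480,000) is divided into 4 shares of 120,000: Nikolai, Hamish, and Thandi each take 120,000; Miko's 120,000 share passes to Miko's issue.
Miko's share (120,000) is divided into 2 shares of 60,000: Gita and Gabor each take 60,000.

Gita receives 60,000.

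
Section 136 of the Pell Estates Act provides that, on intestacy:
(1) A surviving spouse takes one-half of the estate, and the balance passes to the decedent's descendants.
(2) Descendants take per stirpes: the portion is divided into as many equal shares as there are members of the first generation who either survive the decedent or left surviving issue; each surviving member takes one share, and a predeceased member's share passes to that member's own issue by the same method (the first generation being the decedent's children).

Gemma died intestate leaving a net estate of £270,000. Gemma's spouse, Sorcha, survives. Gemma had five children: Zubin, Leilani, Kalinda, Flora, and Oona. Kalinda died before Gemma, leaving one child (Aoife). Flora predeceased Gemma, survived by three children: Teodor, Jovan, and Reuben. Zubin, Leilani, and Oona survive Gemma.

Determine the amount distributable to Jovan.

Sorcha takes one-half of £270,000 = £135,000. The remaining £135,000 passes to the descendants.
The descendants' portion (£135,000) is divided into 5 shares of £27,000: Zubin, Leilani, and Oona each take £27,000; Kalinda's £27,000 share passes to Kalinda's issue; Flora's £27,000 share passes to Flora's issue.
Kalinda's share (£27,000) passes entirely to Aoife.
Flora's share (£27,000) is divided into 3 shares of £9,000: Teodor, Jovan, and Reuben each take £9,000.

Jovan receives £9,000.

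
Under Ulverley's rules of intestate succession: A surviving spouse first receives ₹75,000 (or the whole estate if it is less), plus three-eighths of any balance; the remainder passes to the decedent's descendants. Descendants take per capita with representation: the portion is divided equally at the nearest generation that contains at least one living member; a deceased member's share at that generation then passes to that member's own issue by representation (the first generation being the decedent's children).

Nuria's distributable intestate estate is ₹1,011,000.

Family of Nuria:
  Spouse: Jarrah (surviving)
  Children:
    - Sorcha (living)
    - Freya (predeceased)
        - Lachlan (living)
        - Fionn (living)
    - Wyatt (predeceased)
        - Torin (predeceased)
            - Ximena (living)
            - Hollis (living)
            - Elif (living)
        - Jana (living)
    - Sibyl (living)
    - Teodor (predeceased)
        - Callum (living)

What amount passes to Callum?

Callum receives ₹117,000.

Jarrah first takes ₹75,000, leaving a balance of ₹936,000. Jarrah then takes three-eighths of the balance (₹351,000), for a total of ₹426,000. The remaining ₹585,000 passes to the descendants.
The descendants' portion (₹585,000) is divided into 5 shares of ₹117,000: Sorcha and Sibyl each take ₹117,000; Freya's ₹117,000 share passes to Freya's issue; Wyatt's ₹117,000 share passes to Wyatt's issue; Teodor's ₹117,000 share passes to Teodor's issue.
Freya's share (₹117,000) is divided into 2 shares of ₹58,500: Lachlan and Fionn each take ₹58,500.
Wyatt's share (₹117,000) is divided into 2 shares of ₹58,500: Jana takes ₹58,500; Torin's ₹58,500 share passes to Torin's issue.
Torin's share (₹58,500) is divided into 3 shares of ₹19,500: Ximena, Hollis, and Elif each take ₹19,500.
Teodor's share (₹117,000) passes entirely to Callum.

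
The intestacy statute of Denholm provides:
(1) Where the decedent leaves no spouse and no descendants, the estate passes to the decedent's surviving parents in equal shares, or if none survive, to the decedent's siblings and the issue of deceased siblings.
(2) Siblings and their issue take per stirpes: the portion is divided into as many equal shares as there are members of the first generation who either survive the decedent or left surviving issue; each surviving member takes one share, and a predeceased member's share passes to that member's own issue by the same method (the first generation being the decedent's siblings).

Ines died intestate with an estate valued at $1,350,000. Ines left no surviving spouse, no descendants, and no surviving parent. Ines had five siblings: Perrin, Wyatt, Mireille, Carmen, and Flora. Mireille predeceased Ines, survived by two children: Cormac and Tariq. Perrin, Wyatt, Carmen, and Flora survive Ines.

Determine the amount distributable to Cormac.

The entire $1,350,000 passes to the siblings and their issue.
That amount ($1,350,000) is divided into 5 shares of $270,000: Perrin, Wyatt, Carmen, and Flora each take $270,000; Mireille's $270,000 share passes to Mireille's issue.
Mireille's share ($270,000) is divided into 2 shares of $135,000: Cormac and Tariq each take $135,000.

Cormac receives $135,000.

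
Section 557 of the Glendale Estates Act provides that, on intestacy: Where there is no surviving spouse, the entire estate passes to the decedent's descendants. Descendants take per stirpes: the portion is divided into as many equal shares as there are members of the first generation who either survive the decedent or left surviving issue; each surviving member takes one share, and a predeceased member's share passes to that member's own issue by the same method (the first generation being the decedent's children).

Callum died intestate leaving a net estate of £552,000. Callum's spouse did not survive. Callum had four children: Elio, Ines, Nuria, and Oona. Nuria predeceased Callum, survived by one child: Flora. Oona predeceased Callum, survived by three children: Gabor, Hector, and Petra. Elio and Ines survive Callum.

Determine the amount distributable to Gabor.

Gabor receives £46,000.

The entire £552,000 passes to the descendants.
That amount (£552,000) is divided into 4 shares of £138,000: Elio and Ines each take £138,000; Nuria's £138,000 share passes to Nuria's issue; Oona's £138,000 share passes to Oona's issue.
Nuria's share (£138,000) passes entirely to Flora.
Oona's share (£138,000) is divided into 3 shares of £46,000: Gabor, Hector, and Petra each take £46,000.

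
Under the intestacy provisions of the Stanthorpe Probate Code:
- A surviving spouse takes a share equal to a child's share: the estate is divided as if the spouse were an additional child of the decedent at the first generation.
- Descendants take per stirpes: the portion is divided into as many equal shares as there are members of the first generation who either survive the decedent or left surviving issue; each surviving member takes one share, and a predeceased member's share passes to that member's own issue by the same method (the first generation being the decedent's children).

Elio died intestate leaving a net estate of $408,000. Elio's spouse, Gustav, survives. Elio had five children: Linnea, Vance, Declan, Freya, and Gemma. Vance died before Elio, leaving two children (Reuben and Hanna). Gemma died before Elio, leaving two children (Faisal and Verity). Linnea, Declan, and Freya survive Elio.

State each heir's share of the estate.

Gustav: $68,000; Linnea: $68,000; Reuben: $34,000; Hanna: $34,000; Declan: $68,000; Freya: $68,000; Faisal: $34,000; Verity: $34,000

The spouse counts as an additional share at the children's level, so there are 6 primary shares of $68,000. Gustav takes one such share ($68,000).
The children's combined portion ($340,000) is divided into 5 shares of $68,000: Linnea, Declan, and Freya each take $68,000; Vance's $68,000 share passes to Vance's issue; Gemma's $68,000 share passes to Gemma's issue.
Vance's share ($68,000) is divided into 2 shares of $34,000: Reuben and Hanna each take $34,000.
Gemma's share ($68,000) is divided into 2 shares of $34,000: Faisal and Verity each take $34,000.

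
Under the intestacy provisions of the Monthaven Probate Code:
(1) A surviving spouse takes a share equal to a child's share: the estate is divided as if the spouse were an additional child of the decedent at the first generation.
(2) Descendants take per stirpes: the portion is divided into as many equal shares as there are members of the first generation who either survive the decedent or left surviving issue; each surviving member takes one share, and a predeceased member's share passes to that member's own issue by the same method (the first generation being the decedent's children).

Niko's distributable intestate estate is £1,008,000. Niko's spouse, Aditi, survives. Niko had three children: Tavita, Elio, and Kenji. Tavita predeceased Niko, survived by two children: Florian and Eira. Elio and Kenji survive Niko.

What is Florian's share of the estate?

The spouse counts as an additional share at the children's level, so there are 4 primary shares of £252,000. Aditi takes one such share (£252,000).
The children's combined portion (£756,000) is divided into 3 shares of £252,000: Elio and Kenji each take £252,000; Tavita's £252,000 share passes to Tavita's issue.
Tavita's share (£252,000) is divided into 2 shares of £126,000: Florian and Eira each take £126,000.

Florian receives £126,000.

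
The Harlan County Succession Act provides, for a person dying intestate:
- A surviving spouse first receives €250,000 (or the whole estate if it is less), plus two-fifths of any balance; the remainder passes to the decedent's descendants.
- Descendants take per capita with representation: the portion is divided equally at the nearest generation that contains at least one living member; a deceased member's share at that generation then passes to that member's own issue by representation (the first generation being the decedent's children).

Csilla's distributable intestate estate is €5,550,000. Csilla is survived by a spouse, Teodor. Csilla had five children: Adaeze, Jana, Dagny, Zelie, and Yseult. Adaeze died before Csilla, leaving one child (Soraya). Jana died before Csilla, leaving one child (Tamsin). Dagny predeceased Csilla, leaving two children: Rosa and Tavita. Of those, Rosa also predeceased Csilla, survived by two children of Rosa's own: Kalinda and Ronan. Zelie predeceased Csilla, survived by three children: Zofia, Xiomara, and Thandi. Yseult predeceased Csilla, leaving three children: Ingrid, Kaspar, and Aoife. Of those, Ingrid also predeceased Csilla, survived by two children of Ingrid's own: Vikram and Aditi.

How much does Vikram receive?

Vikram receives €159,000.

Teodor first takes €250,000, leaving a balance of €5,300,000. Teodor then takes two-fifths of the balance (€2,120,000), for a total of €2,370,000. The remaining €3,180,000 passes to the descendants.
No child survives, so the initial division is made at the grandchildren's generation.
The descendants' portion (€3,180,000) is divided into 10 shares of €318,000: Soraya, Tamsin, Tavita, Zofia, Xiomara, Thandi, Kaspar, and Aoife each take €318,000; Rosa's €318,000 share passes to Rosa's issue; Ingrid's €318,000 share passes to Ingrid's issue.
Rosa's share (€318,000) is divided into 2 shares of €159,000: Kalinda and Ronan each take €159,000.
Ingrid's share (€318,000) is divided into 2 shares of €159,000: Vikram and Aditi each take €159,000.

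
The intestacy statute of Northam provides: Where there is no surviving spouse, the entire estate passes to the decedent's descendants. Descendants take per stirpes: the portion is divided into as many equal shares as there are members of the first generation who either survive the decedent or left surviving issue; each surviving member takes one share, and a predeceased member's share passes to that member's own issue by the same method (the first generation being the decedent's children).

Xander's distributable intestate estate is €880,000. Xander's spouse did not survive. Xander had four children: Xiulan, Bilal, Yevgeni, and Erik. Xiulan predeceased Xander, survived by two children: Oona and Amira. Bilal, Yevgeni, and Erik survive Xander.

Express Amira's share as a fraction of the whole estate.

Amira receives 1/8 of the estate.

The entire €880,000 passes to the descendants.
That amount (€880,000) is divided into 4 shares of €220,000: Bilal, Yevgeni, and Erik each take €220,000; Xiulan's €220,000 share passes to Xiulan's issue.
Xiulan's share (€220,000) is divided into 2 shares of €110,000: Oona and Amira each take €110,000.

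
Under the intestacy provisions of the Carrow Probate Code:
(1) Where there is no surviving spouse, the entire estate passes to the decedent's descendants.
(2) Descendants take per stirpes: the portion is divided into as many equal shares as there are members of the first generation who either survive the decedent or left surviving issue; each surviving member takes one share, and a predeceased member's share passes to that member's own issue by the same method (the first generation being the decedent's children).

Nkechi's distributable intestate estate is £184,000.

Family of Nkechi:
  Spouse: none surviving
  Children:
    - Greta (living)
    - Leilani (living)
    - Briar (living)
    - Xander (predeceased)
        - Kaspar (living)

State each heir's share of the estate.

Greta: £46,000; Leilani: £46,000; Briar: £46,000; Kaspar: £46,000

The entire £184,000 passes to the descendants.
That amount (£184,000) is divided into 4 shares of £46,000: Greta, Leilani, and Briar each take £46,000; Xander's £46,000 share passes to Xander's issue.
Xander's share (£46,000) passes entirely to Kaspar.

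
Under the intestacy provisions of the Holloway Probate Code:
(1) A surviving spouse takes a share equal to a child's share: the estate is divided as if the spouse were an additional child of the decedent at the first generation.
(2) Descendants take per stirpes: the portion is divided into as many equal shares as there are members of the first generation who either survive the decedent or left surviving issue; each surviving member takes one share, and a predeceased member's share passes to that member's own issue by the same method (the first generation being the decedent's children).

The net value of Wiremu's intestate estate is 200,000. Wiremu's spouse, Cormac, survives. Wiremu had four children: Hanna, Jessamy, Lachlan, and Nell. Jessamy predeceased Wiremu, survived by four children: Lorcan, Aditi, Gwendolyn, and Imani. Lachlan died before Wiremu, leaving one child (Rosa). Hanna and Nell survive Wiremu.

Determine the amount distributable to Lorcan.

The spouse counts as an additional share at the children's level, so there are 5 primary shares of 40,000. Cormac takes one such share (40,000).
The children's combined portion (160,000) is divided into 4 shares of 40,000: Hanna and Nell each take 40,000; Jessamy's 40,000 share passes to Jessamy's issue; Lachlan's 40,000 share passes to Lachlan's issue.
Jessamy's share (40,000) is divided into 4 shares of 10,000: Lorcan, Aditi, Gwendolyn, and Imani each take 10,000.
Lachlan's share (40,000) passes entirely to Rosa.

Lorcan receives 10,000.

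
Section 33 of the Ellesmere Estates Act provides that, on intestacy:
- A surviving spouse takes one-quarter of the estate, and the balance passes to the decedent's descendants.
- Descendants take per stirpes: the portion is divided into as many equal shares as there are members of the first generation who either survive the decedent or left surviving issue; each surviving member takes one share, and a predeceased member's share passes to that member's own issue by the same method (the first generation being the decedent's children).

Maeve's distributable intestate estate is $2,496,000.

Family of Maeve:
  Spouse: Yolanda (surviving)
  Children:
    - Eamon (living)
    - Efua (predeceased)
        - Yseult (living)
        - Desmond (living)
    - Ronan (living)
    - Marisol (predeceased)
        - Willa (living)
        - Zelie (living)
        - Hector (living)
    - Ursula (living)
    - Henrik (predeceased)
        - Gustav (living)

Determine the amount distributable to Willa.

Yolanda takes one-quarter of $2,496,000 = $624,000. The remaining $1,872,000 passes to the descendants.
The descendants' portion ($1,872,000) is divided into 6 shares of $312,000: Eamon, Ronan, and Ursula each take $312,000; Efua's $312,000 share passes to Efua's issue; Marisol's $312,000 share passes to Marisol's issue; Henrik's $312,000 share passes to Henrik's issue.
Efua's share ($312,000) is divided into 2 shares of $156,000: Yseult and Desmond each take $156,000.
Marisol's share ($312,000) is divided into 3 shares of $104,000: Willa, Zelie, and Hector each take $104,000.
Henrik's share ($312,000) passes entirely to Gustav.

Willa receives $104,000.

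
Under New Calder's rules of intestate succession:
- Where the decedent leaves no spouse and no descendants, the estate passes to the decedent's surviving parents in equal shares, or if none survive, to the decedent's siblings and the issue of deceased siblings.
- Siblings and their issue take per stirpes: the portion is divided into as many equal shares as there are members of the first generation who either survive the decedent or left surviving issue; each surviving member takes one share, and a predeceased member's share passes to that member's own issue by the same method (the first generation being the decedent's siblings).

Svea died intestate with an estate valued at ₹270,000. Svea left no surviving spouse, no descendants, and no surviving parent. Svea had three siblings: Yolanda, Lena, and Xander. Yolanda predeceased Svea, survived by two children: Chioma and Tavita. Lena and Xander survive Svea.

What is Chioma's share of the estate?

The entire ₹270,000 passes to the siblings and their issue.
That amount (₹270,000) is divided into 3 shares of ₹90,000: Lena and Xander each take ₹90,000; Yolanda's ₹90,000 share passes to Yolanda's issue.
Yolanda's share (₹90,000) is divided into 2 shares of ₹45,000: Chioma and Tavita each take ₹45,000.

Chioma receives ₹45,000.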